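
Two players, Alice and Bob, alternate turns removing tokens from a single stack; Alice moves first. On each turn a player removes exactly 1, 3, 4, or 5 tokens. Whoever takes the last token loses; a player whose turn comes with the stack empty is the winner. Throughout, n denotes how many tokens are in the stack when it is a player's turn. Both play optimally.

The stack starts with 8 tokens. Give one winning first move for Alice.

Remove 5, leaving 3.

Classify positions by backward induction: terminal positions (no move available) are W. From any other position, the mover wins iff some move reaches an L.
n=0: no move; the opponent has just taken the last token and therefore loses → W
n=1: only reaches 0(W), which is W → L
n=2: reaches L-position 1 → W
n=3: only reaches 2(W), 0(W), all W → L
n=4: reaches L-position 3 → W
n=5: reaches L-position 1 → W
n=6: reaches L-position 3 → W
n=7: reaches L-position 3 → W
n=8: reaches L-position 3 → W
From 8, the L positions reachable in one move are: 3.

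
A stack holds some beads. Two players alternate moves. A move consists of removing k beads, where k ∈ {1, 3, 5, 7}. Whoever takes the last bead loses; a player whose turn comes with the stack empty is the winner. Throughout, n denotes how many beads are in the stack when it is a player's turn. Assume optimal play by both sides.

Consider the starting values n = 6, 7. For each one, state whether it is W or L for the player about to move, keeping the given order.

6: W, 7: L

Positions with no move are W. A position that does have a move is losing for the player to move precisely when every available move leads to a winning position for the opponent. Fill in the labels:
n=0: no move; the opponent has just taken the last bead and therefore loses → W
n=1: only reaches 0(W), which is W → L
n=2: reaches L-position 1 → W
n=3: only reaches 2(W), 0(W), all W → L
n=4: reaches L-position 3 → W
n=5: only reaches 4(W), 2(W), 0(W), all W → L
n=6: reaches L-position 5 → W
n=7: only reaches 6(W), 4(W), 2(W), 0(W), all W → L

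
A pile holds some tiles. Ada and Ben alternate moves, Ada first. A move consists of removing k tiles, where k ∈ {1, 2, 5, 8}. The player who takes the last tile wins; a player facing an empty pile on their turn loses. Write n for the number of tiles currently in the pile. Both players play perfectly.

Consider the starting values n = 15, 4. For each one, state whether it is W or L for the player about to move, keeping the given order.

15: L, 4: W

Compute win/loss labels from the base case upward. A position with no move is L. Any other position is W if it can reach an L in one move, else L.
n=0: no move → L
n=1: →0(L), so W
n=2: →0(L), so W
n=3: →2(W), 1(W) — all W, so L
n=4: →3(L), so W
n=5: →3(L), so W
n=6: →5(W), 4(W), 1(W) — all W, so L
n=7: →6(L), so W
n=8: →6(L), so W
n=9: →8(W), 7(W), 4(W), 1(W) — all W, so L
n=10: →9(L), so W
n=11: →9(L), so W
n=12: →11(W), 10(W), 7(W), 4(W) — all W, so L
n=13: →12(L), so W
n=14: →12(L), so W
n=15: →14(W), 13(W), 10(W), 7(W) — all W, so L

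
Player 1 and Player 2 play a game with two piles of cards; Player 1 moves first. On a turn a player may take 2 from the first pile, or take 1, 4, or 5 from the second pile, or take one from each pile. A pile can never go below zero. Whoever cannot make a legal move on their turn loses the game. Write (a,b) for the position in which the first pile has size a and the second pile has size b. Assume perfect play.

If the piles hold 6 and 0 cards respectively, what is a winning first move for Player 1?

Move to (4,0).

Work bottom-up. With no move the player to move loses. Otherwise the position is W if at least one move leads to an L position for the opponent, and L if every move leads to a W.
No move ever increases a pile, so every position that can arise here has a ≤ 6 and b ≤ 0; it is enough to label the cells with 0 ≤ a ≤ 6 and 0 ≤ b ≤ 0.
Every move lowers a or b (never raises either), so fill the grid row by row in increasing a, and left to right within a row: each cell's successors are then already labelled.
      b=0
a=0:    L
a=1:    L
a=2:    W
a=3:    W
a=4:    L
a=5:    L
a=6:    W
Cells with no legal move (terminal, hence L): (0,0), (1,0).
The remaining L cells, each justified by listing all of its moves:
(4,0): the only move is to (2,0)(W), a W ⇒ L
(5,0): the only move is to (3,0)(W), a W ⇒ L
Every other cell has at least one move into one of the L cells above, so it is W.
From (6,0), the L positions reachable in one move are: (4,0).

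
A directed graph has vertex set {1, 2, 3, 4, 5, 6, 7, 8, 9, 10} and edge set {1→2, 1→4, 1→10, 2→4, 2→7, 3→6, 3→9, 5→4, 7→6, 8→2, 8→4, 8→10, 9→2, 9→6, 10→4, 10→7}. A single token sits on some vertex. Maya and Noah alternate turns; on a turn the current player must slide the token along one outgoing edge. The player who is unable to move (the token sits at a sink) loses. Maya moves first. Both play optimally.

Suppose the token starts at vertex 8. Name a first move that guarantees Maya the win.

Compute win/loss labels from the base case upward. A position with no move is L. Any other position is W if it can reach an L in one move, else L.
Every edge goes from a vertex to one that appears earlier in the order 4, 6, 7, 2, 10, 5, 9, 1, 3, 8, so processing vertices in that order labels each vertex after all of its successors.
4: no outgoing edge → L
6: no outgoing edge → L
7: W (go to 6, an L position)
2: W (go to 4, an L position)
10: W (go to 4, an L position)
5: W (go to 4, an L position)
9: W (go to 6, an L position)
1: W (go to 4, an L position)
3: W (go to 6, an L position)
8: W (go to 4, an L position)
From 8, the L positions reachable in one move are: 4.

Move to 4.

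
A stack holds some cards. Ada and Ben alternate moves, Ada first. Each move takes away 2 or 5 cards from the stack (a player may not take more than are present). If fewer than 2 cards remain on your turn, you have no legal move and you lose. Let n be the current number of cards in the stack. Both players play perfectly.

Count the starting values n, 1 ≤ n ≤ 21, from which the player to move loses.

Compute win/loss labels from the base case upward. A position with no move is L. Any other position is W if it can reach an L in one move, else L.
n=0: no move → L
n=1: no move → L
n=2: →0(L), so W
n=3: →1(L), so W
n=4: →2(W) only, which is W, so L
n=5: →0(L), so W
n=6: →4(L), so W
n=7: →5(W), 2(W) — all W, so L
n=8: →6(W), 3(W) — all W, so L
n=9: →7(L), so W
n=10: →8(L), so W
n=11: →9(W), 6(W) — all W, so L
n=12: →7(L), so W
n=13: →11(L), so W
n=14: →12(W), 9(W) — all W, so L
n=15: →13(W), 10(W) — all W, so L
n=16: →14(L), so W
n=17: →15(L), so W
n=18: →16(W), 13(W) — all W, so L
n=19: →14(L), so W
n=20: →18(L), so W
n=21: →19(W), 16(W) — all W, so L
L entries with 1 ≤ n ≤ 21 (n=0 is outside the asked range and is not counted): n = 1, 4, 7, 8, 11, 14, 15, 18, 21; that makes 9.

9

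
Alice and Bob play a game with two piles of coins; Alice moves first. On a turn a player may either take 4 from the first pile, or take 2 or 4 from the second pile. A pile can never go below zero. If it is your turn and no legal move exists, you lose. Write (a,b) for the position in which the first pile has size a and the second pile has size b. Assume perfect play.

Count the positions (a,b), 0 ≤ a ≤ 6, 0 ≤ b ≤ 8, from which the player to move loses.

25

Compute win/loss labels from the base case upward. A position with no move is L. Any other position is W if it can reach an L in one move, else L.
Every move lowers a or b (never raises either), so fill the grid row by row in increasing a, and left to right within a row: each cell's successors are then already labelled.
      b=0  b=1  b=2  b=3  b=4  b=5  b=6  b=7  b=8
a=0:    L    L    W    W    W    W    L    L    W
a=1:    L    L    W    W    W    W    L    L    W
a=2:    L    L    W    W    W    W    L    L    W
a=3:    L    L    W    W    W    W    L    L    W
a=4:    W    W    L    L    W    W    W    W    L
a=5:    W    W    L    L    W    W    W    W    L
a=6:    W    W    L    L    W    W    W    W    L
Cells with no legal move (terminal, hence L): (0,0), (0,1), (1,0), (1,1), (2,0), (2,1), (3,0), (3,1).
The remaining L cells, each justified by listing all of its moves:
(0,6): moves to (0,4)(W), (0,2)(W); every one is W ⇒ L
(0,7): moves to (0,5)(W), (0,3)(W); every one is W ⇒ L
(1,6): moves to (1,4)(W), (1,2)(W); every one is W ⇒ L
(1,7): moves to (1,5)(W), (1,3)(W); every one is W ⇒ L
(2,6): moves to (2,4)(W), (2,2)(W); every one is W ⇒ L
(2,7): moves to (2,5)(W), (2,3)(W); every one is W ⇒ L
(3,6): moves to (3,4)(W), (3,2)(W); every one is W ⇒ L
(3,7): moves to (3,5)(W), (3,3)(W); every one is W ⇒ L
(4,2): moves to (0,2)(W), (4,0)(W); every one is W ⇒ L
(4,3): moves to (0,3)(W), (4,1)(W); every one is W ⇒ L
(4,8): moves to (0,8)(W), (4,6)(W), (4,4)(W); every one is W ⇒ L
(5,2): moves to (1,2)(W), (5,0)(W); every one is W ⇒ L
(5,3): moves to (1,3)(W), (5,1)(W); every one is W ⇒ L
(5,8): moves to (1,8)(W), (5,6)(W), (5,4)(W); every one is W ⇒ L
(6,2): moves to (2,2)(W), (6,0)(W); every one is W ⇒ L
(6,3): moves to (2,3)(W), (6,1)(W); every one is W ⇒ L
(6,8): moves to (2,8)(W), (6,6)(W), (6,4)(W); every one is W ⇒ L
Every other cell has at least one move into one of the L cells above, so it is W.
L cells per row: a=0: 4, a=1: 4, a=2: 4, a=3: 4, a=4: 3, a=5: 3, a=6: 3; total 25.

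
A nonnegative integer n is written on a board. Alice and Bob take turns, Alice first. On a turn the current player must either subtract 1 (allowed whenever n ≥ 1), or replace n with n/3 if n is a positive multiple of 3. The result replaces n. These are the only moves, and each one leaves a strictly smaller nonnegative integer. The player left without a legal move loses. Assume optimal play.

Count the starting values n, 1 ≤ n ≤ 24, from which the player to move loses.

Build the W/L table. Terminal = L. A non-terminal position is W if it has a move to some L; otherwise it is L.
n=0: no move → L
n=1: reaches L-position 0 → W
n=2: only reaches 1(W), which is W → L
n=3: reaches L-position 2 → W
n=4: only reaches 3(W), which is W → L
n=5: reaches L-position 4 → W
n=6: reaches L-position 2 → W
n=7: only reaches 6(W), which is W → L
n=8: reaches L-position 7 → W
n=9: only reaches 3(W), 8(W), all W → L
n=10: reaches L-position 9 → W
n=11: only reaches 10(W), which is W → L
n=12: reaches L-position 4 → W
n=13: only reaches 12(W), which is W → L
n=14: reaches L-position 13 → W
n=15: only reaches 5(W), 14(W), all W → L
n=16: reaches L-position 15 → W
n=17: only reaches 16(W), which is W → L
n=18: reaches L-position 17 → W
n=19: only reaches 18(W), which is W → L
n=20: reaches L-position 19 → W
n=21: reaches L-position 7 → W
n=22: only reaches 21(W), which is W → L
n=23: reaches L-position 22 → W
n=24: only reaches 8(W), 23(W), all W → L
L entries with 1 ≤ n ≤ 24 (n=0 is outside the asked range and is not counted): n = 2, 4, 7, 9, 11, 13, 15, 17, 19, 22, 24; that makes 11.

11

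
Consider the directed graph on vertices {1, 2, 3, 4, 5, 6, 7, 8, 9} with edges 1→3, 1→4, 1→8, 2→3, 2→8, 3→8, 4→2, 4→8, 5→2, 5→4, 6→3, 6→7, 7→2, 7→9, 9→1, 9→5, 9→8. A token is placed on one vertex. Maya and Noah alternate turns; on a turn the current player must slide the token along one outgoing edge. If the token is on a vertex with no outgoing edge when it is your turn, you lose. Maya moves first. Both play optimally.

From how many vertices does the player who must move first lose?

Use the standard recursion: the mover loses at a terminal position; elsewhere, the mover wins exactly when some move hands the opponent an L position.
Every edge goes from a vertex to one that appears earlier in the order 8, 3, 2, 4, 1, 5, 9, 7, 6, so processing vertices in that order labels each vertex after all of its successors.
8: no outgoing edge → L
3: can move to 8, which is L ⇒ W
2: can move to 8, which is L ⇒ W
4: can move to 8, which is L ⇒ W
1: can move to 8, which is L ⇒ W
5: moves to 4(W), 2(W); every one is W ⇒ L
9: can move to 5, which is L ⇒ W
7: moves to 9(W), 2(W); every one is W ⇒ L
6: can move to 7, which is L ⇒ W
The L vertices are 5, 7, 8; that is 3 in all.

3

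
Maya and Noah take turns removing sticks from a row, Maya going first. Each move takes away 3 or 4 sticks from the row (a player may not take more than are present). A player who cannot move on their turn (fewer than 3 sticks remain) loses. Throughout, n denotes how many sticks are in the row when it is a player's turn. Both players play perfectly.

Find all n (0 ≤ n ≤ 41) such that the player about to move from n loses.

Use the standard recursion: the mover loses at a terminal position; elsewhere, the mover wins exactly when some move hands the opponent an L position.
n=0: no move → L
n=1: no move → L
n=2: no move → L
n=3: →0(L), so W
n=4: →1(L), so W
n=5: →2(L), so W
n=6: →2(L), so W
n=7: →4(W), 3(W) — all W, so L
n=8: →5(W), 4(W) — all W, so L
n=9: →6(W), 5(W) — all W, so L
n=10: →7(L), so W
n=11: →8(L), so W
n=12: →9(L), so W
n=13: →9(L), so W
n=14: →11(W), 10(W) — all W, so L
n=15: →12(W), 11(W) — all W, so L
n=16: →13(W), 12(W) — all W, so L
n=17: →14(L), so W
n=18: →15(L), so W
n=19: →16(L), so W
n=20: →16(L), so W
n=21: →18(W), 17(W) — all W, so L
n=22: →19(W), 18(W) — all W, so L
n=23: →20(W), 19(W) — all W, so L
n=24: →21(L), so W
n=25: →22(L), so W
n=26: →23(L), so W
n=27: →23(L), so W
n=28: →25(W), 24(W) — all W, so L
n=29: →26(W), 25(W) — all W, so L
n=30: →27(W), 26(W) — all W, so L
n=31: →28(L), so W
n=32: →29(L), so W
n=33: →30(L), so W
n=34: →30(L), so W
n=35: →32(W), 31(W) — all W, so L
n=36: →33(W), 32(W) — all W, so L
n=37: →34(W), 33(W) — all W, so L
n=38: →35(L), so W
n=39: →36(L), so W
n=40: →37(L), so W
n=41: →37(L), so W
The losing starting values of n are exactly the entries labelled L in this table (18 of them).

0, 1, 2, 7, 8, 9, 14, 15, 16, 21, 22, 23, 28, 29, 30, 35, 36, 37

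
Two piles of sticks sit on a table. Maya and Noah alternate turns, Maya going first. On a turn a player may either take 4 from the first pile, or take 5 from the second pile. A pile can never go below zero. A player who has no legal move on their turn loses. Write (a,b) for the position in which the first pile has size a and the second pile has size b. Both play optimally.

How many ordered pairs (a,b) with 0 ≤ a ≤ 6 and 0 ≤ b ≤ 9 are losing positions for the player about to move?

Label each position W (a win for the player to move) or L (a loss). A position with no legal move is L; any other position is W exactly when some move reaches an L, and L when every move reaches a W.
Every move lowers a or b (never raises either), so fill the grid row by row in increasing a, and left to right within a row: each cell's successors are then already labelled.
      b=0  b=1  b=2  b=3  b=4  b=5  b=6  b=7  b=8  b=9
a=0:    L    L    L    L    L    W    W    W    W    W
a=1:    L    L    L    L    L    W    W    W    W    W
a=2:    L    L    L    L    L    W    W    W    W    W
a=3:    L    L    L    L    L    W    W    W    W    W
a=4:    W    W    W    W    W    L    L    L    L    L
a=5:    W    W    W    W    W    L    L    L    L    L
a=6:    W    W    W    W    W    L    L    L    L    L
Cells with no legal move (terminal, hence L): (0,0), (0,1), (0,2), (0,3), (0,4), (1,0), (1,1), (1,2), (1,3), (1,4), (2,0), (2,1), (2,2), (2,3), (2,4), (3,0), (3,1), (3,2), (3,3), (3,4).
The remaining L cells, each justified by listing all of its moves:
(4,5): only reaches (0,5)(W), (4,0)(W), all W → L
(4,6): only reaches (0,6)(W), (4,1)(W), all W → L
(4,7): only reaches (0,7)(W), (4,2)(W), all W → L
(4,8): only reaches (0,8)(W), (4,3)(W), all W → L
(4,9): only reaches (0,9)(W), (4,4)(W), all W → L
(5,5): only reaches (1,5)(W), (5,0)(W), all W → L
(5,6): only reaches (1,6)(W), (5,1)(W), all W → L
(5,7): only reaches (1,7)(W), (5,2)(W), all W → L
(5,8): only reaches (1,8)(W), (5,3)(W), all W → L
(5,9): only reaches (1,9)(W), (5,4)(W), all W → L
(6,5): only reaches (2,5)(W), (6,0)(W), all W → L
(6,6): only reaches (2,6)(W), (6,1)(W), all W → L
(6,7): only reaches (2,7)(W), (6,2)(W), all W → L
(6,8): only reaches (2,8)(W), (6,3)(W), all W → L
(6,9): only reaches (2,9)(W), (6,4)(W), all W → L
Every other cell has at least one move into one of the L cells above, so it is W.
L cells per row: a=0: 5, a=1: 5, a=2: 5, a=3: 5, a=4: 5, a=5: 5, a=6: 5; total 35.

35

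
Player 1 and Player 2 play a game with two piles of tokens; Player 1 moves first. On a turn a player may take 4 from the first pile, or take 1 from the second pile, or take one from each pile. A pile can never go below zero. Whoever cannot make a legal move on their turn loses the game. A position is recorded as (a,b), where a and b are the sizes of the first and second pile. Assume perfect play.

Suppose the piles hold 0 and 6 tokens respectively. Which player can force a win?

Player 2 wins.

Compute win/loss labels from the base case upward. A position with no move is L. Any other position is W if it can reach an L in one move, else L.
No move ever increases a pile, so every position that can arise here has a ≤ 0 and b ≤ 6; it is enough to label the cells with 0 ≤ a ≤ 0 and 0 ≤ b ≤ 6.
Every move lowers a or b (never raises either), so fill the grid row by row in increasing a, and left to right within a row: each cell's successors are then already labelled.
      b=0  b=1  b=2  b=3  b=4  b=5  b=6
a=0:    L    W    L    W    L    W    L
Cells with no legal move (terminal, hence L): (0,0).
The remaining L cells, each justified by listing all of its moves:
(0,2): the only move is to (0,1)(W), a W ⇒ L
(0,4): the only move is to (0,3)(W), a W ⇒ L
(0,6): the only move is to (0,5)(W), a W ⇒ L
Every other cell has at least one move into one of the L cells above, so it is W.
Every move from (0,6) reaches a W position, so the mover loses.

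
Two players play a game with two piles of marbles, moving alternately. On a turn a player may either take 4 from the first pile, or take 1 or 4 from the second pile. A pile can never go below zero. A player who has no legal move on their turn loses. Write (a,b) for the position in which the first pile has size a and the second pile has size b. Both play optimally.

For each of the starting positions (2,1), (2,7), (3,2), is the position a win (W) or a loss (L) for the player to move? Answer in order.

(2,1): W, (2,7): L, (3,2): L

Build the W/L table. Terminal = L. A non-terminal position is W if it has a move to some L; otherwise it is L.
No move ever increases a pile, so every position that can arise here has a ≤ 3 and b ≤ 7; it is enough to label the cells with 0 ≤ a ≤ 3 and 0 ≤ b ≤ 7.
Every move lowers a or b (never raises either), so fill the grid row by row in increasing a, and left to right within a row: each cell's successors are then already labelled.
      b=0  b=1  b=2  b=3  b=4  b=5  b=6  b=7
a=0:    L    W    L    W    W    L    W    L
a=1:    L    W    L    W    W    L    W    L
a=2:    L    W    L    W    W    L    W    L
a=3:    L    W    L    W    W    L    W    L
Cells with no legal move (terminal, hence L): (0,0), (1,0), (2,0), (3,0).
The remaining L cells, each justified by listing all of its moves:
(0,2): only reaches (0,1)(W), which is W → L
(0,5): only reaches (0,4)(W), (0,1)(W), all W → L
(0,7): only reaches (0,6)(W), (0,3)(W), all W → L
(1,2): only reaches (1,1)(W), which is W → L
(1,5): only reaches (1,4)(W), (1,1)(W), all W → L
(1,7): only reaches (1,6)(W), (1,3)(W), all W → L
(2,2): only reaches (2,1)(W), which is W → L
(2,5): only reaches (2,4)(W), (2,1)(W), all W → L
(2,7): only reaches (2,6)(W), (2,3)(W), all W → L
(3,2): only reaches (3,1)(W), which is W → L
(3,5): only reaches (3,4)(W), (3,1)(W), all W → L
(3,7): only reaches (3,6)(W), (3,3)(W), all W → L
Every other cell has at least one move into one of the L cells above, so it is W.
(2,1): the move to (2,0) reaches an L cell, so W
(2,7): one of the L cells justified above, so L
(3,2): one of the L cells justified above, so L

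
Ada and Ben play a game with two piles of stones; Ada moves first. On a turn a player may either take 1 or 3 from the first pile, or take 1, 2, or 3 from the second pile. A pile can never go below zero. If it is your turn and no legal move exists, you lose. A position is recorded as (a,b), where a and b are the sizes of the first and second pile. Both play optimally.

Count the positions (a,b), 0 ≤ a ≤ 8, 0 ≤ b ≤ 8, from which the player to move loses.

23

Classify positions by backward induction: terminal positions (no move available) are L. From any other position, the mover wins iff some move reaches an L.
Every move lowers a or b (never raises either), so fill the grid row by row in increasing a, and left to right within a row: each cell's successors are then already labelled.
      b=0  b=1  b=2  b=3  b=4  b=5  b=6  b=7  b=8
a=0:    L    W    W    W    L    W    W    W    L
a=1:    W    L    W    W    W    L    W    W    W
a=2:    L    W    W    W    L    W    W    W    L
a=3:    W    L    W    W    W    L    W    W    W
a=4:    L    W    W    W    L    W    W    W    L
a=5:    W    L    W    W    W    L    W    W    W
a=6:    L    W    W    W    L    W    W    W    L
a=7:    W    L    W    W    W    L    W    W    W
a=8:    L    W    W    W    L    W    W    W    L
Cells with no legal move (terminal, hence L): (0,0).
The remaining L cells, each justified by listing all of its moves:
(0,4): L (options (0,3)(W), (0,2)(W), (0,1)(W) are all W)
(0,8): L (options (0,7)(W), (0,6)(W), (0,5)(W) are all W)
(1,1): L (options (0,1)(W), (1,0)(W) are all W)
(1,5): L (options (0,5)(W), (1,4)(W), (1,3)(W), (1,2)(W) are all W)
(2,0): L (sole option (1,0)(W) is W)
(2,4): L (options (1,4)(W), (2,3)(W), (2,2)(W), (2,1)(W) are all W)
(2,8): L (options (1,8)(W), (2,7)(W), (2,6)(W), (2,5)(W) are all W)
(3,1): L (options (2,1)(W), (0,1)(W), (3,0)(W) are all W)
(3,5): L (options (2,5)(W), (0,5)(W), (3,4)(W), (3,3)(W), (3,2)(W) are all W)
(4,0): L (options (3,0)(W), (1,0)(W) are all W)
(4,4): L (options (3,4)(W), (1,4)(W), (4,3)(W), (4,2)(W), (4,1)(W) are all W)
(4,8): L (options (3,8)(W), (1,8)(W), (4,7)(W), (4,6)(W), (4,5)(W) are all W)
(5,1): L (options (4,1)(W), (2,1)(W), (5,0)(W) are all W)
(5,5): L (options (4,5)(W), (2,5)(W), (5,4)(W), (5,3)(W), (5,2)(W) are all W)
(6,0): L (options (5,0)(W), (3,0)(W) are all W)
(6,4): L (options (5,4)(W), (3,4)(W), (6,3)(W), (6,2)(W), (6,1)(W) are all W)
(6,8): L (options (5,8)(W), (3,8)(W), (6,7)(W), (6,6)(W), (6,5)(W) are all W)
(7,1): L (options (6,1)(W), (4,1)(W), (7,0)(W) are all W)
(7,5): L (options (6,5)(W), (4,5)(W), (7,4)(W), (7,3)(W), (7,2)(W) are all W)
(8,0): L (options (7,0)(W), (5,0)(W) are all W)
(8,4): L (options (7,4)(W), (5,4)(W), (8,3)(W), (8,2)(W), (8,1)(W) are all W)
(8,8): L (options (7,8)(W), (5,8)(W), (8,7)(W), (8,6)(W), (8,5)(W) are all W)
Every other cell has at least one move into one of the L cells above, so it is W.
L cells per row: a=0: 3, a=1: 2, a=2: 3, a=3: 2, a=4: 3, a=5: 2, a=6: 3, a=7: 2, a=8: 3; total 23.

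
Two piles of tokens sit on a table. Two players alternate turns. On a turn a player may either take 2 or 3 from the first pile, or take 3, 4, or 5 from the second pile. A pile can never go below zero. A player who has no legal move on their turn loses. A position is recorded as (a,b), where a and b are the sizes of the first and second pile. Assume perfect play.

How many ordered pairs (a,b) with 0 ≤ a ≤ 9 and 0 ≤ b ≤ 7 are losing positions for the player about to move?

28

Positions with no move are L. A position that does have a move is losing for the player to move precisely when every available move leads to a winning position for the opponent. Fill in the labels:
Every move lowers a or b (never raises either), so fill the grid row by row in increasing a, and left to right within a row: each cell's successors are then already labelled.
      b=0  b=1  b=2  b=3  b=4  b=5  b=6  b=7
a=0:    L    L    L    W    W    W    W    W
a=1:    L    L    L    W    W    W    W    W
a=2:    W    W    W    L    L    L    W    W
a=3:    W    W    W    L    L    L    W    W
a=4:    W    W    W    W    W    W    L    L
a=5:    L    L    L    W    W    W    W    W
a=6:    L    L    L    W    W    W    W    W
a=7:    W    W    W    L    L    L    W    W
a=8:    W    W    W    L    L    L    W    W
a=9:    W    W    W    W    W    W    L    L
Cells with no legal move (terminal, hence L): (0,0), (0,1), (0,2), (1,0), (1,1), (1,2).
The remaining L cells, each justified by listing all of its moves:
(2,3): moves to (0,3)(W), (2,0)(W); every one is W ⇒ L
(2,4): moves to (0,4)(W), (2,1)(W), (2,0)(W); every one is W ⇒ L
(2,5): moves to (0,5)(W), (2,2)(W), (2,1)(W), (2,0)(W); every one is W ⇒ L
(3,3): moves to (1,3)(W), (0,3)(W), (3,0)(W); every one is W ⇒ L
(3,4): moves to (1,4)(W), (0,4)(W), (3,1)(W), (3,0)(W); every one is W ⇒ L
(3,5): moves to (1,5)(W), (0,5)(W), (3,2)(W), (3,1)(W), (3,0)(W); every one is W ⇒ L
(4,6): moves to (2,6)(W), (1,6)(W), (4,3)(W), (4,2)(W), (4,1)(W); every one is W ⇒ L
(4,7): moves to (2,7)(W), (1,7)(W), (4,4)(W), (4,3)(W), (4,2)(W); every one is W ⇒ L
(5,0): moves to (3,0)(W), (2,0)(W); every one is W ⇒ L
(5,1): moves to (3,1)(W), (2,1)(W); every one is W ⇒ L
(5,2): moves to (3,2)(W), (2,2)(W); every one is W ⇒ L
(6,0): moves to (4,0)(W), (3,0)(W); every one is W ⇒ L
(6,1): moves to (4,1)(W), (3,1)(W); every one is W ⇒ L
(6,2): moves to (4,2)(W), (3,2)(W); every one is W ⇒ L
(7,3): moves to (5,3)(W), (4,3)(W), (7,0)(W); every one is W ⇒ L
(7,4): moves to (5,4)(W), (4,4)(W), (7,1)(W), (7,0)(W); every one is W ⇒ L
(7,5): moves to (5,5)(W), (4,5)(W), (7,2)(W), (7,1)(W), (7,0)(W); every one is W ⇒ L
(8,3): moves to (6,3)(W), (5,3)(W), (8,0)(W); every one is W ⇒ L
(8,4): moves to (6,4)(W), (5,4)(W), (8,1)(W), (8,0)(W); every one is W ⇒ L
(8,5): moves to (6,5)(W), (5,5)(W), (8,2)(W), (8,1)(W), (8,0)(W); every one is W ⇒ L
(9,6): moves to (7,6)(W), (6,6)(W), (9,3)(W), (9,2)(W), (9,1)(W); every one is W ⇒ L
(9,7): moves to (7,7)(W), (6,7)(W), (9,4)(W), (9,3)(W), (9,2)(W); every one is W ⇒ L
Every other cell has at least one move into one of the L cells above, so it is W.
L cells per row: a=0: 3, a=1: 3, a=2: 3, a=3: 3, a=4: 2, a=5: 3, a=6: 3, a=7: 3, a=8: 3, a=9: 2; total 28.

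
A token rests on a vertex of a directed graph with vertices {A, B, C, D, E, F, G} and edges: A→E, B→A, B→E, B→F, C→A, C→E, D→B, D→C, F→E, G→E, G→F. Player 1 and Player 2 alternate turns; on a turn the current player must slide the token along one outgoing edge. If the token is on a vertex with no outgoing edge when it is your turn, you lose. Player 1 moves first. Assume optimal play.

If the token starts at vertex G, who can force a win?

Player 1 wins.

Compute win/loss labels from the base case upward. A position with no move is L. Any other position is W if it can reach an L in one move, else L.
Every edge goes from a vertex to one that appears earlier in the order E, A, F, B, C, G, D, so processing vertices in that order labels each vertex after all of its successors.
E: no outgoing edge → L
A: W (go to E, an L position)
F: W (go to E, an L position)
B: W (go to E, an L position)
C: W (go to E, an L position)
G: W (go to E, an L position)
D: L (options C(W), B(W) are all W)
From G Player 1 can move to E, reaching an L position.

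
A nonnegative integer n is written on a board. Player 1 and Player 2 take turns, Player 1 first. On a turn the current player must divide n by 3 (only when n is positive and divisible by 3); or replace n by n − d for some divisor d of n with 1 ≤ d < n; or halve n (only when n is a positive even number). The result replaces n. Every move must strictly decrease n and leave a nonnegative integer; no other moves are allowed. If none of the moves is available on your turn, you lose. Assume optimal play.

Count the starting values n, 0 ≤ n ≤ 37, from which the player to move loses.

15

Classify positions by backward induction: terminal positions (no move available) are L. From any other position, the mover wins iff some move reaches an L.
n=0: no move → L
n=1: no move → L
n=2: W (go to 1, an L position)
n=3: W (go to 1, an L position)
n=4: L (options 2(W), 3(W) are all W)
n=5: W (go to 4, an L position)
n=6: W (go to 4, an L position)
n=7: L (sole option 6(W) is W)
n=8: W (go to 4, an L position)
n=9: L (options 3(W), 6(W), 8(W) are all W)
n=10: W (go to 9, an L position)
n=11: L (sole option 10(W) is W)
n=12: W (go to 4, an L position)
n=13: L (sole option 12(W) is W)
n=14: W (go to 7, an L position)
n=15: L (options 5(W), 10(W), 12(W), 14(W) are all W)
n=16: W (go to 15, an L position)
n=17: L (sole option 16(W) is W)
n=18: W (go to 9, an L position)
n=19: L (sole option 18(W) is W)
n=20: W (go to 15, an L position)
n=21: W (go to 7, an L position)
n=22: W (go to 11, an L position)
n=23: L (sole option 22(W) is W)
n=24: W (go to 23, an L position)
n=25: L (options 20(W), 24(W) are all W)
n=26: W (go to 13, an L position)
n=27: W (go to 9, an L position)
n=28: L (options 14(W), 21(W), 24(W), 26(W), 27(W) are all W)
n=29: W (go to 28, an L position)
n=30: W (go to 15, an L position)
n=31: L (sole option 30(W) is W)
n=32: W (go to 28, an L position)
n=33: W (go to 11, an L position)
n=34: W (go to 17, an L position)
n=35: W (go to 28, an L position)
n=36: L (options 12(W), 18(W), 24(W), 27(W), 30(W), 32(W), 33(W), 34(W), 35(W) are all W)
n=37: W (go to 36, an L position)
L entries with 0 ≤ n ≤ 37: n = 0, 1, 4, 7, 9, 11, 13, 15, 17, 19, 23, 25, 28, 31, 36; that makes 15.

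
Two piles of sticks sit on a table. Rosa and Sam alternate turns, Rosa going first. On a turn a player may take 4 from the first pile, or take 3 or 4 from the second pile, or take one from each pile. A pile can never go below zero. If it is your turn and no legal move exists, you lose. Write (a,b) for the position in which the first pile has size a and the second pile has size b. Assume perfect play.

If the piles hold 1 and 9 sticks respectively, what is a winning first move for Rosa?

Move to (1,6).

Build the W/L table. Terminal = L. A non-terminal position is W if it has a move to some L; otherwise it is L.
No move ever increases a pile, so every position that can arise here has a ≤ 1 and b ≤ 9; it is enough to label the cells with 0 ≤ a ≤ 1 and 0 ≤ b ≤ 9.
Every move lowers a or b (never raises either), so fill the grid row by row in increasing a, and left to right within a row: each cell's successors are then already labelled.
      b=0  b=1  b=2  b=3  b=4  b=5  b=6  b=7  b=8  b=9
a=0:    L    L    L    W    W    W    W    L    L    L
a=1:    L    W    W    W    W    L    L    L    W    W
Cells with no legal move (terminal, hence L): (0,0), (0,1), (0,2), (1,0).
The remaining L cells, each justified by listing all of its moves:
(0,7): moves to (0,4)(W), (0,3)(W); every one is W ⇒ L
(0,8): moves to (0,5)(W), (0,4)(W); every one is W ⇒ L
(0,9): moves to (0,6)(W), (0,5)(W); every one is W ⇒ L
(1,5): moves to (1,2)(W), (1,1)(W), (0,4)(W); every one is W ⇒ L
(1,6): moves to (1,3)(W), (1,2)(W), (0,5)(W); every one is W ⇒ L
(1,7): moves to (1,4)(W), (1,3)(W), (0,6)(W); every one is W ⇒ L
Every other cell has at least one move into one of the L cells above, so it is W.
From (1,9), the L positions reachable in one move are: (1,6), (1,5), (0,8). Any move reaching one of these is winning.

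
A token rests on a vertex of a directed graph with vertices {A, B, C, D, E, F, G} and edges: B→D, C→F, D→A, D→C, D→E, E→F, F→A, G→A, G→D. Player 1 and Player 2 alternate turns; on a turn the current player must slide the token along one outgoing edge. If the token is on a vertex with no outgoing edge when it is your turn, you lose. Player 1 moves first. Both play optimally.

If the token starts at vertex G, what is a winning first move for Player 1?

Move to A.

Build the W/L table. Terminal = L. A non-terminal position is W if it has a move to some L; otherwise it is L.
Every edge goes from a vertex to one that appears earlier in the order A, F, C, E, D, B, G, so processing vertices in that order labels each vertex after all of its successors.
A: no outgoing edge → L
F: W (go to A, an L position)
C: L (sole option F(W) is W)
E: L (sole option F(W) is W)
D: W (go to E, an L position)
B: L (sole option D(W) is W)
G: W (go to A, an L position)
From G, the L positions reachable in one move are: A.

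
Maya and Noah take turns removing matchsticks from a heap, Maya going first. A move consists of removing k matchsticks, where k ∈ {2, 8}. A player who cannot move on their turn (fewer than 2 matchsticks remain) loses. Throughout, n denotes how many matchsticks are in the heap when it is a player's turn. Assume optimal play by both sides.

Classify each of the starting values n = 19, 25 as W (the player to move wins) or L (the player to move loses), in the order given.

Positions with no move are L. A position that does have a move is losing for the player to move precisely when every available move leads to a winning position for the opponent. Fill in the labels:
n=0: no move → L
n=1: no move → L
n=2: →0(L), so W
n=3: →1(L), so W
n=4: →2(W) only, which is W, so L
n=5: →3(W) only, which is W, so L
n=6: →4(L), so W
n=7: →5(L), so W
n=8: →0(L), so W
n=9: →1(L), so W
n=10: →8(W), 2(W) — all W, so L
n=11: →9(W), 3(W) — all W, so L
n=12: →10(L), so W
n=13: →11(L), so W
n=14: →12(W), 6(W) — all W, so L
n=15: →13(W), 7(W) — all W, so L
n=16: →14(L), so W
n=17: →15(L), so W
n=18: →10(L), so W
n=19: →11(L), so W
n=20: →18(W), 12(W) — all W, so L
n=21: →19(W), 13(W) — all W, so L
n=22: →20(L), so W
n=23: →21(L), so W
n=24: →22(W), 16(W) — all W, so L
n=25: →23(W), 17(W) — all W, so L

19: W, 25: L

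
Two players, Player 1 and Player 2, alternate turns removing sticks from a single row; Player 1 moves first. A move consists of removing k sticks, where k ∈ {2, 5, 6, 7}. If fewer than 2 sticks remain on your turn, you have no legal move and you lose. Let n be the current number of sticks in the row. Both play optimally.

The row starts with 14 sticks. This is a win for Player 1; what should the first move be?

Classify positions by backward induction: terminal positions (no move available) are L. From any other position, the mover wins iff some move reaches an L.
n=0: no move → L
n=1: no move → L
n=2: reaches L-position 0 → W
n=3: reaches L-position 1 → W
n=4: only reaches 2(W), which is W → L
n=5: reaches L-position 0 → W
n=6: reaches L-position 4 → W
n=7: reaches L-position 1 → W
n=8: reaches L-position 1 → W
n=9: reaches L-position 4 → W
n=10: reaches L-position 4 → W
n=11: reaches L-position 4 → W
n=12: only reaches 10(W), 7(W), 6(W), 5(W), all W → L
n=13: only reaches 11(W), 8(W), 7(W), 6(W), all W → L
n=14: reaches L-position 12 → W
From 14, the L positions reachable in one move are: 12.

Remove 2, leaving 12.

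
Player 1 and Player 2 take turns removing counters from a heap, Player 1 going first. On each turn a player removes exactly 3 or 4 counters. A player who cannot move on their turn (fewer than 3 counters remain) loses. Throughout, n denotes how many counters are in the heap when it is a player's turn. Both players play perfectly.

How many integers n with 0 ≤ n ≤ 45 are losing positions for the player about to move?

21

Compute win/loss labels from the base case upward. A position with no move is L. Any other position is W if it can reach an L in one move, else L.
n=0: no move → L
n=1: no move → L
n=2: no move → L
n=3: can move to 0, which is L ⇒ W
n=4: can move to 1, which is L ⇒ W
n=5: can move to 2, which is L ⇒ W
n=6: can move to 2, which is L ⇒ W
n=7: moves to 4(W), 3(W); every one is W ⇒ L
n=8: moves to 5(W), 4(W); every one is W ⇒ L
n=9: moves to 6(W), 5(W); every one is W ⇒ L
n=10: can move to 7, which is L ⇒ W
n=11: can move to 8, which is L ⇒ W
n=12: can move to 9, which is L ⇒ W
n=13: can move to 9, which is L ⇒ W
n=14: moves to 11(W), 10(W); every one is W ⇒ L
n=15: moves to 12(W), 11(W); every one is W ⇒ L
n=16: moves to 13(W), 12(W); every one is W ⇒ L
n=17: can move to 14, which is L ⇒ W
n=18: can move to 15, which is L ⇒ W
n=19: can move to 16, which is L ⇒ W
n=20: can move to 16, which is L ⇒ W
n=21: moves to 18(W), 17(W); every one is W ⇒ L
n=22: moves to 19(W), 18(W); every one is W ⇒ L
n=23: moves to 20(W), 19(W); every one is W ⇒ L
n=24: can move to 21, which is L ⇒ W
n=25: can move to 22, which is L ⇒ W
n=26: can move to 23, which is L ⇒ W
n=27: can move to 23, which is L ⇒ W
n=28: moves to 25(W), 24(W); every one is W ⇒ L
n=29: moves to 26(W), 25(W); every one is W ⇒ L
n=30: moves to 27(W), 26(W); every one is W ⇒ L
n=31: can move to 28, which is L ⇒ W
n=32: can move to 29, which is L ⇒ W
n=33: can move to 30, which is L ⇒ W
n=34: can move to 30, which is L ⇒ W
n=35: moves to 32(W), 31(W); every one is W ⇒ L
n=36: moves to 33(W), 32(W); every one is W ⇒ L
n=37: moves to 34(W), 33(W); every one is W ⇒ L
n=38: can move to 35, which is L ⇒ W
n=39: can move to 36, which is L ⇒ W
n=40: can move to 37, which is L ⇒ W
n=41: can move to 37, which is L ⇒ W
n=42: moves to 39(W), 38(W); every one is W ⇒ L
n=43: moves to 40(W), 39(W); every one is W ⇒ L
n=44: moves to 41(W), 40(W); every one is W ⇒ L
n=45: can move to 42, which is L ⇒ W
L entries with 0 ≤ n ≤ 45: n = 0, 1, 2, 7, 8, 9, 14, 15, 16, 21, 22, 23, 28, 29, 30, 35, 36, 37, 42, 43, 44; that makes 21.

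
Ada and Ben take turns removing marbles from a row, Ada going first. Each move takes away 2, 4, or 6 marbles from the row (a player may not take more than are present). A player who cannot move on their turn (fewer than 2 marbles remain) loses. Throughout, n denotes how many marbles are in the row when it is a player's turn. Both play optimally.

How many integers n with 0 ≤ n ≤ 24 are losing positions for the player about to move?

7

Classify positions by backward induction: terminal positions (no move available) are L. From any other position, the mover wins iff some move reaches an L.
n=0: no move → L
n=1: no move → L
n=2: →0(L), so W
n=3: →1(L), so W
n=4: →0(L), so W
n=5: →1(L), so W
n=6: →0(L), so W
n=7: →1(L), so W
n=8: →6(W), 4(W), 2(W) — all W, so L
n=9: →7(W), 5(W), 3(W) — all W, so L
n=10: →8(L), so W
n=11: →9(L), so W
n=12: →8(L), so W
n=13: →9(L), so W
n=14: →8(L), so W
n=15: →9(L), so W
n=16: →14(W), 12(W), 10(W) — all W, so L
n=17: →15(W), 13(W), 11(W) — all W, so L
n=18: →16(L), so W
n=19: →17(L), so W
n=20: →16(L), so W
n=21: →17(L), so W
n=22: →16(L), so W
n=23: →17(L), so W
n=24: →22(W), 20(W), 18(W) — all W, so L
L entries with 0 ≤ n ≤ 24: n = 0, 1, 8, 9, 16, 17, 24; that makes 7.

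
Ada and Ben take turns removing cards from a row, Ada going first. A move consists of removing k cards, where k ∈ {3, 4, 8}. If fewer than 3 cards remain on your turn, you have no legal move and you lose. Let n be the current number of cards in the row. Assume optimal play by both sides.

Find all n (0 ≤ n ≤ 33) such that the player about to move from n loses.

Classify positions by backward induction: terminal positions (no move available) are L. From any other position, the mover wins iff some move reaches an L.
n=0: no move → L
n=1: no move → L
n=2: no move → L
n=3: reaches L-position 0 → W
n=4: reaches L-position 1 → W
n=5: reaches L-position 2 → W
n=6: reaches L-position 2 → W
n=7: only reaches 4(W), 3(W), all W → L
n=8: reaches L-position 0 → W
n=9: reaches L-position 1 → W
n=10: reaches L-position 7 → W
n=11: reaches L-position 7 → W
n=12: only reaches 9(W), 8(W), 4(W), all W → L
n=13: only reaches 10(W), 9(W), 5(W), all W → L
n=14: only reaches 11(W), 10(W), 6(W), all W → L
n=15: reaches L-position 12 → W
n=16: reaches L-position 13 → W
n=17: reaches L-position 14 → W
n=18: reaches L-position 14 → W
n=19: only reaches 16(W), 15(W), 11(W), all W → L
n=20: reaches L-position 12 → W
n=21: reaches L-position 13 → W
n=22: reaches L-position 19 → W
n=23: reaches L-position 19 → W
n=24: only reaches 21(W), 20(W), 16(W), all W → L
n=25: only reaches 22(W), 21(W), 17(W), all W → L
n=26: only reaches 23(W), 22(W), 18(W), all W → L
n=27: reaches L-position 24 → W
n=28: reaches L-position 25 → W
n=29: reaches L-position 26 → W
n=30: reaches L-position 26 → W
n=31: only reaches 28(W), 27(W), 23(W), all W → L
n=32: reaches L-position 24 → W
n=33: reaches L-position 25 → W
The losing starting values of n are exactly the entries labelled L in this table (12 of them).

0, 1, 2, 7, 12, 13, 14, 19, 24, 25, 26, 31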